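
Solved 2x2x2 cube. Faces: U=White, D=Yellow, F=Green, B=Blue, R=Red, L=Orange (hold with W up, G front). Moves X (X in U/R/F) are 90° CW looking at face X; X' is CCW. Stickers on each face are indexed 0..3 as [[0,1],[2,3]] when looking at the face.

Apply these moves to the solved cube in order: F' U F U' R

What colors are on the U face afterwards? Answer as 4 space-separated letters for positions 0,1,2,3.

Answer: W O R R

Derivation:
After move 1 (F'): F=GGGG U=WWRR R=YRYR D=OOYY L=OWOW
After move 2 (U): U=RWRW F=YRGG R=BBYR B=OWBB L=GGOW
After move 3 (F): F=GYGR U=RWWG R=RBWR D=YBYY L=GOOO
After move 4 (U'): U=WGRW F=GOGR R=GYWR B=RBBB L=OWOO
After move 5 (R): R=WGRY U=WORR F=GBGY D=YBYR B=WBGB
Query: U face = WORR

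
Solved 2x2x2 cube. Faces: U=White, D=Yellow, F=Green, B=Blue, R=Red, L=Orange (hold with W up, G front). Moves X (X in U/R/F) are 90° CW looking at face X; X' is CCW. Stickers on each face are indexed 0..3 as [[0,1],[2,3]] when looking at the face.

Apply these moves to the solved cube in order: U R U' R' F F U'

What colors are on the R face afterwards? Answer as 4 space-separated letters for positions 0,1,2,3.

After move 1 (U): U=WWWW F=RRGG R=BBRR B=OOBB L=GGOO
After move 2 (R): R=RBRB U=WRWG F=RYGY D=YBYO B=WOWB
After move 3 (U'): U=RGWW F=GGGY R=RYRB B=RBWB L=WOOO
After move 4 (R'): R=YBRR U=RWWR F=GGGW D=YGYY B=OBBB
After move 5 (F): F=GGWG U=RWOO R=WBRR D=RYYY L=WYOG
After move 6 (F): F=WGGG U=RWGY R=OBOR D=RWYY L=WROY
After move 7 (U'): U=WYRG F=WRGG R=WGOR B=OBBB L=OBOY
Query: R face = WGOR

Answer: W G O R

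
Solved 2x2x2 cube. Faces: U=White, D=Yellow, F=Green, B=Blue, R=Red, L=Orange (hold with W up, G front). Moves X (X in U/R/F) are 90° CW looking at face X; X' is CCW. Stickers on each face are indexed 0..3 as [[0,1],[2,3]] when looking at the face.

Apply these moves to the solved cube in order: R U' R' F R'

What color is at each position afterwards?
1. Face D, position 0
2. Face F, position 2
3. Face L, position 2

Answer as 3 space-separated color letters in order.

After move 1 (R): R=RRRR U=WGWG F=GYGY D=YBYB B=WBWB
After move 2 (U'): U=GGWW F=OOGY R=GYRR B=RRWB L=WBOO
After move 3 (R'): R=YRGR U=GWWR F=OGGW D=YOYY B=BRBB
After move 4 (F): F=GOWG U=GWOB R=WRRR D=GYYY L=WYOO
After move 5 (R'): R=RRWR U=GBOB F=GWWB D=GOYG B=YRYB
Query 1: D[0] = G
Query 2: F[2] = W
Query 3: L[2] = O

Answer: G W O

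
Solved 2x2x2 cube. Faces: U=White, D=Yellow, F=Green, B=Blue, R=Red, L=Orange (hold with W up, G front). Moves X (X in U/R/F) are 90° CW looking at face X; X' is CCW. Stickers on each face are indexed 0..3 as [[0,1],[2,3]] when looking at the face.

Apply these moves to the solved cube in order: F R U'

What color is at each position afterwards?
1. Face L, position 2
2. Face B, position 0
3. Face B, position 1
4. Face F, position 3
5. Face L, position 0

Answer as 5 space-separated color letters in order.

After move 1 (F): F=GGGG U=WWOO R=WRWR D=RRYY L=OYOY
After move 2 (R): R=WWRR U=WGOG F=GRGY D=RBYB B=OBWB
After move 3 (U'): U=GGWO F=OYGY R=GRRR B=WWWB L=OBOY
Query 1: L[2] = O
Query 2: B[0] = W
Query 3: B[1] = W
Query 4: F[3] = Y
Query 5: L[0] = O

Answer: O W W Y O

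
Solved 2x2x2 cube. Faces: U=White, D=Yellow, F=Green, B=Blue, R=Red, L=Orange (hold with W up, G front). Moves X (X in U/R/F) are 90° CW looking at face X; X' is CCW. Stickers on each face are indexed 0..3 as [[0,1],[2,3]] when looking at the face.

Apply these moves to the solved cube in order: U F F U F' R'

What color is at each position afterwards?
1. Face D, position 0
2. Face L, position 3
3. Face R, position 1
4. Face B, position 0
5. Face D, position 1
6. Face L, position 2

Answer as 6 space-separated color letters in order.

Answer: G Y R Y R O

Derivation:
After move 1 (U): U=WWWW F=RRGG R=BBRR B=OOBB L=GGOO
After move 2 (F): F=GRGR U=WWOG R=WBWR D=RBYY L=GYOY
After move 3 (F): F=GGRR U=WWYY R=OBGR D=WWYY L=GROB
After move 4 (U): U=YWYW F=OBRR R=OOGR B=GRBB L=GGOB
After move 5 (F'): F=BROR U=YWOG R=WOWR D=GBYY L=GWOY
After move 6 (R'): R=ORWW U=YBOG F=BWOG D=GRYR B=YRBB
Query 1: D[0] = G
Query 2: L[3] = Y
Query 3: R[1] = R
Query 4: B[0] = Y
Query 5: D[1] = R
Query 6: L[2] = O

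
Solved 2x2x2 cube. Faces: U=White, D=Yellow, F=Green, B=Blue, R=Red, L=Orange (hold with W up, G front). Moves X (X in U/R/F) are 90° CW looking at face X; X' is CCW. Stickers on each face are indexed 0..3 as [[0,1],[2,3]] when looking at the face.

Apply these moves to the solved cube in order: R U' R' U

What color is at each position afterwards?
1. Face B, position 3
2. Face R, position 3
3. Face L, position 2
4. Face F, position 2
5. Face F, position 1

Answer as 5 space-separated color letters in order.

Answer: B R O G R

Derivation:
After move 1 (R): R=RRRR U=WGWG F=GYGY D=YBYB B=WBWB
After move 2 (U'): U=GGWW F=OOGY R=GYRR B=RRWB L=WBOO
After move 3 (R'): R=YRGR U=GWWR F=OGGW D=YOYY B=BRBB
After move 4 (U): U=WGRW F=YRGW R=BRGR B=WBBB L=OGOO
Query 1: B[3] = B
Query 2: R[3] = R
Query 3: L[2] = O
Query 4: F[2] = G
Query 5: F[1] = R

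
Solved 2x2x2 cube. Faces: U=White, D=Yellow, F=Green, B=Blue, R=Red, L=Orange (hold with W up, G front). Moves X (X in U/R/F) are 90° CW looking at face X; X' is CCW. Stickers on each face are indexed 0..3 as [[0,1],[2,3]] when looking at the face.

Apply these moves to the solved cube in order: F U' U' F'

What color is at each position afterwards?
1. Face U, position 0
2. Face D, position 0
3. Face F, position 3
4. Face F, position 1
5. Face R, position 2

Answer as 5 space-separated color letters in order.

After move 1 (F): F=GGGG U=WWOO R=WRWR D=RRYY L=OYOY
After move 2 (U'): U=WOWO F=OYGG R=GGWR B=WRBB L=BBOY
After move 3 (U'): U=OOWW F=BBGG R=OYWR B=GGBB L=WROY
After move 4 (F'): F=BGBG U=OOOW R=RYRR D=RYYY L=WWOW
Query 1: U[0] = O
Query 2: D[0] = R
Query 3: F[3] = G
Query 4: F[1] = G
Query 5: R[2] = R

Answer: O R G G R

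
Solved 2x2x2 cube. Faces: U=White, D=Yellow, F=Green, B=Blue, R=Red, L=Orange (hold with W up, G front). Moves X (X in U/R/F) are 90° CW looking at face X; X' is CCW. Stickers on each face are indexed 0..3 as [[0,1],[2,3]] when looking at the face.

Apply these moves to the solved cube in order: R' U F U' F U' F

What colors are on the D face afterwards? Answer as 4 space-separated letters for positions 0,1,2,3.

After move 1 (R'): R=RRRR U=WBWB F=GWGW D=YGYG B=YBYB
After move 2 (U): U=WWBB F=RRGW R=YBRR B=OOYB L=GWOO
After move 3 (F): F=GRWR U=WWOW R=BBBR D=RYYG L=GYOG
After move 4 (U'): U=WWWO F=GYWR R=GRBR B=BBYB L=OOOG
After move 5 (F): F=WGRY U=WWGO R=WROR D=BGYG L=OROY
After move 6 (U'): U=WOWG F=ORRY R=WGOR B=WRYB L=BBOY
After move 7 (F): F=ROYR U=WOYB R=WGGR D=OWYG L=BBOG
Query: D face = OWYG

Answer: O W Y G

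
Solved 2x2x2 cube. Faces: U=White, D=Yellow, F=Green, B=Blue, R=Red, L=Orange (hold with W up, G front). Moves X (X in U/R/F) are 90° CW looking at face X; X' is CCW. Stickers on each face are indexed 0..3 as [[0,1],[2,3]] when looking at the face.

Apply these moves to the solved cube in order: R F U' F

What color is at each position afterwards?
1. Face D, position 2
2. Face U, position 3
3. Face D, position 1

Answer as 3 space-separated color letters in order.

After move 1 (R): R=RRRR U=WGWG F=GYGY D=YBYB B=WBWB
After move 2 (F): F=GGYY U=WGOO R=WRGR D=RRYB L=OYOB
After move 3 (U'): U=GOWO F=OYYY R=GGGR B=WRWB L=WBOB
After move 4 (F): F=YOYY U=GOBB R=WGOR D=GGYB L=WROR
Query 1: D[2] = Y
Query 2: U[3] = B
Query 3: D[1] = G

Answer: Y B G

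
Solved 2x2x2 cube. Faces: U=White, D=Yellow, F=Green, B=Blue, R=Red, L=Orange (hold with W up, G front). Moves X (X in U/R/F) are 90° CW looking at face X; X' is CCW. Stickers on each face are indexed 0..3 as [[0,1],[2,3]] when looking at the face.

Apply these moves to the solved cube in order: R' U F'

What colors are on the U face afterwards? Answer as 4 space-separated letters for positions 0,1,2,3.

After move 1 (R'): R=RRRR U=WBWB F=GWGW D=YGYG B=YBYB
After move 2 (U): U=WWBB F=RRGW R=YBRR B=OOYB L=GWOO
After move 3 (F'): F=RWRG U=WWYR R=GBYR D=WOYG L=GBOB
Query: U face = WWYR

Answer: W W Y R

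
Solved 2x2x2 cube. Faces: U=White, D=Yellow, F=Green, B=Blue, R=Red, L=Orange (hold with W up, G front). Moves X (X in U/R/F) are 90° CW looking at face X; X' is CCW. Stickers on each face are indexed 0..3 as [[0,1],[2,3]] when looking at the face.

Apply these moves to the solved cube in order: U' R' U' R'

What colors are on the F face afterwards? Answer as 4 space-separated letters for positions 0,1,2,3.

After move 1 (U'): U=WWWW F=OOGG R=GGRR B=RRBB L=BBOO
After move 2 (R'): R=GRGR U=WBWR F=OWGW D=YOYG B=YRYB
After move 3 (U'): U=BRWW F=BBGW R=OWGR B=GRYB L=YROO
After move 4 (R'): R=WROG U=BYWG F=BRGW D=YBYW B=GROB
Query: F face = BRGW

Answer: B R G W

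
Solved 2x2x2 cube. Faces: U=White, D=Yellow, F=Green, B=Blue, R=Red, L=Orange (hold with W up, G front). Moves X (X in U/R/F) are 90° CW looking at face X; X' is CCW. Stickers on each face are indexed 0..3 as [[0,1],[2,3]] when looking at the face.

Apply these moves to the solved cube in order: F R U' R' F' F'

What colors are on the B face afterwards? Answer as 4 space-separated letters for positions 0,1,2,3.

Answer: B W B B

Derivation:
After move 1 (F): F=GGGG U=WWOO R=WRWR D=RRYY L=OYOY
After move 2 (R): R=WWRR U=WGOG F=GRGY D=RBYB B=OBWB
After move 3 (U'): U=GGWO F=OYGY R=GRRR B=WWWB L=OBOY
After move 4 (R'): R=RRGR U=GWWW F=OGGO D=RYYY B=BWBB
After move 5 (F'): F=GOOG U=GWRG R=YRRR D=BYYY L=OWOW
After move 6 (F'): F=OGGO U=GWYR R=YRBR D=WWYY L=OGOR
Query: B face = BWBB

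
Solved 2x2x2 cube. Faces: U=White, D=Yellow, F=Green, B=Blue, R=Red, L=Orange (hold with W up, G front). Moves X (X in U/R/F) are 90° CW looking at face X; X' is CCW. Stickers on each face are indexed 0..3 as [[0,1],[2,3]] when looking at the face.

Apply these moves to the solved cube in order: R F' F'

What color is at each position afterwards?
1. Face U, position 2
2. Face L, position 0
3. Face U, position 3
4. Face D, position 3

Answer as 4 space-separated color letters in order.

Answer: B O Y B

Derivation:
After move 1 (R): R=RRRR U=WGWG F=GYGY D=YBYB B=WBWB
After move 2 (F'): F=YYGG U=WGRR R=BRYR D=OOYB L=OGOW
After move 3 (F'): F=YGYG U=WGBY R=OROR D=GWYB L=OROR
Query 1: U[2] = B
Query 2: L[0] = O
Query 3: U[3] = Y
Query 4: D[3] = B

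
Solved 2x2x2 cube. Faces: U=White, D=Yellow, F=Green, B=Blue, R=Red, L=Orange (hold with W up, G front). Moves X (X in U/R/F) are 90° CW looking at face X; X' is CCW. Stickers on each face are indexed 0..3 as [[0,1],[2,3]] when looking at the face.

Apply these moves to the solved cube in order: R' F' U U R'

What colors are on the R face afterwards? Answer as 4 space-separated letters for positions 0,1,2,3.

After move 1 (R'): R=RRRR U=WBWB F=GWGW D=YGYG B=YBYB
After move 2 (F'): F=WWGG U=WBRR R=GRYR D=OOYG L=OBOW
After move 3 (U): U=RWRB F=GRGG R=YBYR B=OBYB L=WWOW
After move 4 (U): U=RRBW F=YBGG R=OBYR B=WWYB L=GROW
After move 5 (R'): R=BROY U=RYBW F=YRGW D=OBYG B=GWOB
Query: R face = BROY

Answer: B R O Y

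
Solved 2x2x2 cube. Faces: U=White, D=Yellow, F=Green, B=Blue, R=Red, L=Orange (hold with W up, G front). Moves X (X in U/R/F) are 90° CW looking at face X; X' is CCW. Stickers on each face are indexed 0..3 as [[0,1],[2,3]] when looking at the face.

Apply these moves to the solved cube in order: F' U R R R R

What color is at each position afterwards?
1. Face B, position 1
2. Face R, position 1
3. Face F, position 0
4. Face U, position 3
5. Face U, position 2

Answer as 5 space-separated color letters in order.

Answer: W B Y W R

Derivation:
After move 1 (F'): F=GGGG U=WWRR R=YRYR D=OOYY L=OWOW
After move 2 (U): U=RWRW F=YRGG R=BBYR B=OWBB L=GGOW
After move 3 (R): R=YBRB U=RRRG F=YOGY D=OBYO B=WWWB
After move 4 (R): R=RYBB U=RORY F=YBGO D=OWYW B=GWRB
After move 5 (R): R=BRBY U=RBRO F=YWGW D=ORYG B=YWOB
After move 6 (R): R=BBYR U=RWRW F=YRGG D=OOYY B=OWBB
Query 1: B[1] = W
Query 2: R[1] = B
Query 3: F[0] = Y
Query 4: U[3] = W
Query 5: U[2] = R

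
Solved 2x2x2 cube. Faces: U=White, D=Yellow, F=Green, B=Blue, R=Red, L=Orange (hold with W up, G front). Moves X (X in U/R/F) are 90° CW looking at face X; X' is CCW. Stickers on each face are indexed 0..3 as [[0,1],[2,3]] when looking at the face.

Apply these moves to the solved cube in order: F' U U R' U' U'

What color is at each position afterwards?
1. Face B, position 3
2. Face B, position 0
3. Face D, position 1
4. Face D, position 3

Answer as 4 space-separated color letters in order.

Answer: B B B G

Derivation:
After move 1 (F'): F=GGGG U=WWRR R=YRYR D=OOYY L=OWOW
After move 2 (U): U=RWRW F=YRGG R=BBYR B=OWBB L=GGOW
After move 3 (U): U=RRWW F=BBGG R=OWYR B=GGBB L=YROW
After move 4 (R'): R=WROY U=RBWG F=BRGW D=OBYG B=YGOB
After move 5 (U'): U=BGRW F=YRGW R=BROY B=WROB L=YGOW
After move 6 (U'): U=GWBR F=YGGW R=YROY B=BROB L=WROW
Query 1: B[3] = B
Query 2: B[0] = B
Query 3: D[1] = B
Query 4: D[3] = G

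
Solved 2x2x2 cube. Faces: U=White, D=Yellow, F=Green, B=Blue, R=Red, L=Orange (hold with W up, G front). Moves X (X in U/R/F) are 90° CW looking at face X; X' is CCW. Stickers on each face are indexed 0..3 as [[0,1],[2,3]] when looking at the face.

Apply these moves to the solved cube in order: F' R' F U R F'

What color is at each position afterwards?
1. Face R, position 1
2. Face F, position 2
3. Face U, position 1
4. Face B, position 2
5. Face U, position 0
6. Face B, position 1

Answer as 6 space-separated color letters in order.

After move 1 (F'): F=GGGG U=WWRR R=YRYR D=OOYY L=OWOW
After move 2 (R'): R=RRYY U=WBRB F=GWGR D=OGYG B=YBOB
After move 3 (F): F=GGRW U=WBWW R=RRBY D=YRYG L=OOOG
After move 4 (U): U=WWWB F=RRRW R=YBBY B=OOOB L=GGOG
After move 5 (R): R=BYYB U=WRWW F=RRRG D=YOYO B=BOWB
After move 6 (F'): F=RGRR U=WRBY R=OYYB D=GGYO L=GWOW
Query 1: R[1] = Y
Query 2: F[2] = R
Query 3: U[1] = R
Query 4: B[2] = W
Query 5: U[0] = W
Query 6: B[1] = O

Answer: Y R R W W O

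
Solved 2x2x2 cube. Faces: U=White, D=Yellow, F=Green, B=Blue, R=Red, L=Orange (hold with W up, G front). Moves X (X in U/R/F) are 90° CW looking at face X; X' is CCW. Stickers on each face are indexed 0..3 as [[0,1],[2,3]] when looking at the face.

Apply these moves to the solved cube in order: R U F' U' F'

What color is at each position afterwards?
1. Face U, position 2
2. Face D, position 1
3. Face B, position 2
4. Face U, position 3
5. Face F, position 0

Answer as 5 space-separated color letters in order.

Answer: R G W Y G

Derivation:
After move 1 (R): R=RRRR U=WGWG F=GYGY D=YBYB B=WBWB
After move 2 (U): U=WWGG F=RRGY R=WBRR B=OOWB L=GYOO
After move 3 (F'): F=RYRG U=WWWR R=BBYR D=YOYB L=GGOG
After move 4 (U'): U=WRWW F=GGRG R=RYYR B=BBWB L=OOOG
After move 5 (F'): F=GGGR U=WRRY R=OYYR D=OGYB L=OWOW
Query 1: U[2] = R
Query 2: D[1] = G
Query 3: B[2] = W
Query 4: U[3] = Y
Query 5: F[0] = G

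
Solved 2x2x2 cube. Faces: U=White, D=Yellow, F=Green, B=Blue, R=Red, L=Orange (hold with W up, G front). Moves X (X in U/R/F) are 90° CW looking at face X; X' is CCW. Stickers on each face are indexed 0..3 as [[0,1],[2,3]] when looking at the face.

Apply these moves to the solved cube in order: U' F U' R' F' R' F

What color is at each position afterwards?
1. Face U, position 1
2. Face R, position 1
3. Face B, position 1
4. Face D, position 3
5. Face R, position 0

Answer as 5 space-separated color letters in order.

After move 1 (U'): U=WWWW F=OOGG R=GGRR B=RRBB L=BBOO
After move 2 (F): F=GOGO U=WWOB R=WGWR D=RGYY L=BYOY
After move 3 (U'): U=WBWO F=BYGO R=GOWR B=WGBB L=RROY
After move 4 (R'): R=ORGW U=WBWW F=BBGO D=RYYO B=YGGB
After move 5 (F'): F=BOBG U=WBOG R=YRRW D=RYYO L=RWOW
After move 6 (R'): R=RWYR U=WGOY F=BBBG D=ROYG B=OGYB
After move 7 (F): F=BBGB U=WGWW R=OWYR D=YRYG L=RROO
Query 1: U[1] = G
Query 2: R[1] = W
Query 3: B[1] = G
Query 4: D[3] = G
Query 5: R[0] = O

Answer: G W G G O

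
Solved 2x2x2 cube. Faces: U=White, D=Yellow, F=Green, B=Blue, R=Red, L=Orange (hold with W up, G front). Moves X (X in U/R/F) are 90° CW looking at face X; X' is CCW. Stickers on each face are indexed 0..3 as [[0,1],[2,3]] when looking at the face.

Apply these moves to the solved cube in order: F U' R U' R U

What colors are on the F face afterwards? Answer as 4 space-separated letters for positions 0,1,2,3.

After move 1 (F): F=GGGG U=WWOO R=WRWR D=RRYY L=OYOY
After move 2 (U'): U=WOWO F=OYGG R=GGWR B=WRBB L=BBOY
After move 3 (R): R=WGRG U=WYWG F=ORGY D=RBYW B=OROB
After move 4 (U'): U=YGWW F=BBGY R=ORRG B=WGOB L=OROY
After move 5 (R): R=ROGR U=YBWY F=BBGW D=ROYW B=WGGB
After move 6 (U): U=WYYB F=ROGW R=WGGR B=ORGB L=BBOY
Query: F face = ROGW

Answer: R O G W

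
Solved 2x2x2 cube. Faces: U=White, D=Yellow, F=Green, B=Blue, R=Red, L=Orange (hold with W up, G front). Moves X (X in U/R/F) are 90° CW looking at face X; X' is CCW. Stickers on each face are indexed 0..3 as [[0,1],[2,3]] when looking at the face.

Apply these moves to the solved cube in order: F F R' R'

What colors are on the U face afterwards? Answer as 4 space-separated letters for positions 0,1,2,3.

After move 1 (F): F=GGGG U=WWOO R=WRWR D=RRYY L=OYOY
After move 2 (F): F=GGGG U=WWYY R=OROR D=WWYY L=OROR
After move 3 (R'): R=RROO U=WBYB F=GWGY D=WGYG B=YBWB
After move 4 (R'): R=RORO U=WWYY F=GBGB D=WWYY B=GBGB
Query: U face = WWYY

Answer: W W Y Y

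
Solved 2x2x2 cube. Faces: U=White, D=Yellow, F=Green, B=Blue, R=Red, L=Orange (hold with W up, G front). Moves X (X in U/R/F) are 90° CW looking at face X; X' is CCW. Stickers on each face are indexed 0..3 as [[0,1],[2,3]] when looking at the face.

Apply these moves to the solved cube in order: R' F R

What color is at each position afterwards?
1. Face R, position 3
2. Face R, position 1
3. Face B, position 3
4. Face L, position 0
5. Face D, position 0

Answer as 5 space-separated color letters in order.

After move 1 (R'): R=RRRR U=WBWB F=GWGW D=YGYG B=YBYB
After move 2 (F): F=GGWW U=WBOO R=WRBR D=RRYG L=OYOG
After move 3 (R): R=BWRR U=WGOW F=GRWG D=RYYY B=OBBB
Query 1: R[3] = R
Query 2: R[1] = W
Query 3: B[3] = B
Query 4: L[0] = O
Query 5: D[0] = R

Answer: R W B O R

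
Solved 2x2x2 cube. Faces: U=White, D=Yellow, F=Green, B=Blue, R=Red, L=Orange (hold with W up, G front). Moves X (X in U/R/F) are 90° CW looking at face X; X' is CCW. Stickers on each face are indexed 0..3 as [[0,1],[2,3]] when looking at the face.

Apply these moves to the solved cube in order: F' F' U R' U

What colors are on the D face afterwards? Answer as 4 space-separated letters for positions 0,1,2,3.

Answer: W R Y G

Derivation:
After move 1 (F'): F=GGGG U=WWRR R=YRYR D=OOYY L=OWOW
After move 2 (F'): F=GGGG U=WWYY R=OROR D=WWYY L=OROR
After move 3 (U): U=YWYW F=ORGG R=BBOR B=ORBB L=GGOR
After move 4 (R'): R=BRBO U=YBYO F=OWGW D=WRYG B=YRWB
After move 5 (U): U=YYOB F=BRGW R=YRBO B=GGWB L=OWOR
Query: D face = WRYG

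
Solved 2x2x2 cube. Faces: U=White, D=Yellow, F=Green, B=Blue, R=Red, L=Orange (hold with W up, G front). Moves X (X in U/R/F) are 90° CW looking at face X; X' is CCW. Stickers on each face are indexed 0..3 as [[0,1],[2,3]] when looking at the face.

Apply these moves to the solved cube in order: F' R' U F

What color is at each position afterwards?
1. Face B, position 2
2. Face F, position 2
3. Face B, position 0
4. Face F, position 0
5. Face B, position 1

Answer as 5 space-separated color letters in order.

After move 1 (F'): F=GGGG U=WWRR R=YRYR D=OOYY L=OWOW
After move 2 (R'): R=RRYY U=WBRB F=GWGR D=OGYG B=YBOB
After move 3 (U): U=RWBB F=RRGR R=YBYY B=OWOB L=GWOW
After move 4 (F): F=GRRR U=RWWW R=BBBY D=YYYG L=GOOG
Query 1: B[2] = O
Query 2: F[2] = R
Query 3: B[0] = O
Query 4: F[0] = G
Query 5: B[1] = W

Answer: O R O G W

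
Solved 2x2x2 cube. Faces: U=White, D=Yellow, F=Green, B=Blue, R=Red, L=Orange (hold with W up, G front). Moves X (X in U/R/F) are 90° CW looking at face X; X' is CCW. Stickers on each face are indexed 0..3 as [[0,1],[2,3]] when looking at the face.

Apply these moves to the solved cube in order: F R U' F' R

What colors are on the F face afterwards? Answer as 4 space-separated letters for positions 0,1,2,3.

Answer: Y Y O B

Derivation:
After move 1 (F): F=GGGG U=WWOO R=WRWR D=RRYY L=OYOY
After move 2 (R): R=WWRR U=WGOG F=GRGY D=RBYB B=OBWB
After move 3 (U'): U=GGWO F=OYGY R=GRRR B=WWWB L=OBOY
After move 4 (F'): F=YYOG U=GGGR R=BRRR D=BYYB L=OOOW
After move 5 (R): R=RBRR U=GYGG F=YYOB D=BWYW B=RWGB
Query: F face = YYOB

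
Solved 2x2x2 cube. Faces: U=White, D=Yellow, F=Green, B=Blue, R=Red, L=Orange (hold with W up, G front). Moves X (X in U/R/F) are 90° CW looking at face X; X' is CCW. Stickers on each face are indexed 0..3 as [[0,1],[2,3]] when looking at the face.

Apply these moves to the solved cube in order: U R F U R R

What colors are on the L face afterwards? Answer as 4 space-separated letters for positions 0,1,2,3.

After move 1 (U): U=WWWW F=RRGG R=BBRR B=OOBB L=GGOO
After move 2 (R): R=RBRB U=WRWG F=RYGY D=YBYO B=WOWB
After move 3 (F): F=GRYY U=WROG R=WBGB D=RRYO L=GYOB
After move 4 (U): U=OWGR F=WBYY R=WOGB B=GYWB L=GROB
After move 5 (R): R=GWBO U=OBGY F=WRYO D=RWYG B=RYWB
After move 6 (R): R=BGOW U=ORGO F=WWYG D=RWYR B=YYBB
Query: L face = GROB

Answer: G R O B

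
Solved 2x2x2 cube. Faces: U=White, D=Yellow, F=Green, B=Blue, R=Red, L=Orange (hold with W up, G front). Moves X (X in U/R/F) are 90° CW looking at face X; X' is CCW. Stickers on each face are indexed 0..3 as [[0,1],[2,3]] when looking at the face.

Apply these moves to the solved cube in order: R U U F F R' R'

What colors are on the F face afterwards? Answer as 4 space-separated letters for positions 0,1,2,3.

After move 1 (R): R=RRRR U=WGWG F=GYGY D=YBYB B=WBWB
After move 2 (U): U=WWGG F=RRGY R=WBRR B=OOWB L=GYOO
After move 3 (U): U=GWGW F=WBGY R=OORR B=GYWB L=RROO
After move 4 (F): F=GWYB U=GWOR R=GOWR D=ROYB L=RYOB
After move 5 (F): F=YGBW U=GWBY R=OORR D=WGYB L=RROO
After move 6 (R'): R=OROR U=GWBG F=YWBY D=WGYW B=BYGB
After move 7 (R'): R=RROO U=GGBB F=YWBG D=WWYY B=WYGB
Query: F face = YWBG

Answer: Y W B G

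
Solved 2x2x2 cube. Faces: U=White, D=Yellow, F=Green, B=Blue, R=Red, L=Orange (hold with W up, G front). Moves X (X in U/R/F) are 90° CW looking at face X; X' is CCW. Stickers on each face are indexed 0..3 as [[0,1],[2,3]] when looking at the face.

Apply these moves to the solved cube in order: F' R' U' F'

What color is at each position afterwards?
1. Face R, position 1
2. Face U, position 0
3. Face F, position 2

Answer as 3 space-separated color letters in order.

Answer: W B O

Derivation:
After move 1 (F'): F=GGGG U=WWRR R=YRYR D=OOYY L=OWOW
After move 2 (R'): R=RRYY U=WBRB F=GWGR D=OGYG B=YBOB
After move 3 (U'): U=BBWR F=OWGR R=GWYY B=RROB L=YBOW
After move 4 (F'): F=WROG U=BBGY R=GWOY D=BWYG L=YROW
Query 1: R[1] = W
Query 2: U[0] = B
Query 3: F[2] = O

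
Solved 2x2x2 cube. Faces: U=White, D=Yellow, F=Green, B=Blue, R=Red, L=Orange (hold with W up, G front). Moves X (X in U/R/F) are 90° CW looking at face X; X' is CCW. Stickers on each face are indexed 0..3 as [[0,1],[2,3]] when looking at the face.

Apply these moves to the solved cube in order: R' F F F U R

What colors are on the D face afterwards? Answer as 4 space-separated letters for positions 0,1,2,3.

After move 1 (R'): R=RRRR U=WBWB F=GWGW D=YGYG B=YBYB
After move 2 (F): F=GGWW U=WBOO R=WRBR D=RRYG L=OYOG
After move 3 (F): F=WGWG U=WBGY R=OROR D=BWYG L=OROR
After move 4 (F): F=WWGG U=WBRR R=GRYR D=OOYG L=OBOW
After move 5 (U): U=RWRB F=GRGG R=YBYR B=OBYB L=WWOW
After move 6 (R): R=YYRB U=RRRG F=GOGG D=OYYO B=BBWB
Query: D face = OYYO

Answer: O Y Y O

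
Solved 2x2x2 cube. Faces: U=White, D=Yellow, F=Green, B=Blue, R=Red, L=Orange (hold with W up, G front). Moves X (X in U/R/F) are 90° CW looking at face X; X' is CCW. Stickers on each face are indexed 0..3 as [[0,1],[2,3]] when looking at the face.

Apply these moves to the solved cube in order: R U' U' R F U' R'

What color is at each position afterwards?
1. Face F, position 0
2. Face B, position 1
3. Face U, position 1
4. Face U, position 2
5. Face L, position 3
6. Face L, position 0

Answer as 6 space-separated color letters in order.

After move 1 (R): R=RRRR U=WGWG F=GYGY D=YBYB B=WBWB
After move 2 (U'): U=GGWW F=OOGY R=GYRR B=RRWB L=WBOO
After move 3 (U'): U=GWGW F=WBGY R=OORR B=GYWB L=RROO
After move 4 (R): R=RORO U=GBGY F=WBGB D=YWYG B=WYWB
After move 5 (F): F=GWBB U=GBOR R=GOYO D=RRYG L=RYOW
After move 6 (U'): U=BRGO F=RYBB R=GWYO B=GOWB L=WYOW
After move 7 (R'): R=WOGY U=BWGG F=RRBO D=RYYB B=GORB
Query 1: F[0] = R
Query 2: B[1] = O
Query 3: U[1] = W
Query 4: U[2] = G
Query 5: L[3] = W
Query 6: L[0] = W

Answer: R O W G W W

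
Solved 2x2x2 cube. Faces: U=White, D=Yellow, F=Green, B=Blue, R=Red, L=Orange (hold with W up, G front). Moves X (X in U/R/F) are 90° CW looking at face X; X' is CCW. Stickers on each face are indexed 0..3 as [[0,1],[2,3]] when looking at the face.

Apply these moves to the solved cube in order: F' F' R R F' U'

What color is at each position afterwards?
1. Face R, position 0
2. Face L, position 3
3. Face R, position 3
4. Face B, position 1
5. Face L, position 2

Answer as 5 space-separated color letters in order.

Answer: B Y O O O

Derivation:
After move 1 (F'): F=GGGG U=WWRR R=YRYR D=OOYY L=OWOW
After move 2 (F'): F=GGGG U=WWYY R=OROR D=WWYY L=OROR
After move 3 (R): R=OORR U=WGYG F=GWGY D=WBYB B=YBWB
After move 4 (R): R=RORO U=WWYY F=GBGB D=WWYY B=GBGB
After move 5 (F'): F=BBGG U=WWRR R=WOWO D=RRYY L=OYOY
After move 6 (U'): U=WRWR F=OYGG R=BBWO B=WOGB L=GBOY
Query 1: R[0] = B
Query 2: L[3] = Y
Query 3: R[3] = O
Query 4: B[1] = O
Query 5: L[2] = O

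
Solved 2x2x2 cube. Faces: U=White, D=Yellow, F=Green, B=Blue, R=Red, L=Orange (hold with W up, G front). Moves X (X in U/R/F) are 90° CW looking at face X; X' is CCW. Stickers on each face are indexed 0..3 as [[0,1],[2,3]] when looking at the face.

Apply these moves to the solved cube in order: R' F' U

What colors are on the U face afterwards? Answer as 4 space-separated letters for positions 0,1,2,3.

Answer: R W R B

Derivation:
After move 1 (R'): R=RRRR U=WBWB F=GWGW D=YGYG B=YBYB
After move 2 (F'): F=WWGG U=WBRR R=GRYR D=OOYG L=OBOW
After move 3 (U): U=RWRB F=GRGG R=YBYR B=OBYB L=WWOW
Query: U face = RWRB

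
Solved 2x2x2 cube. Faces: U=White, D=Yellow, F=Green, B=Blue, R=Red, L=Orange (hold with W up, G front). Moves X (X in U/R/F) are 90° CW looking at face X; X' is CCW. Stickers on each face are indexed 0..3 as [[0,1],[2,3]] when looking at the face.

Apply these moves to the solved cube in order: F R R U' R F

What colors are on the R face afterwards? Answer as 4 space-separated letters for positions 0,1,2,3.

Answer: W G B B

Derivation:
After move 1 (F): F=GGGG U=WWOO R=WRWR D=RRYY L=OYOY
After move 2 (R): R=WWRR U=WGOG F=GRGY D=RBYB B=OBWB
After move 3 (R): R=RWRW U=WROY F=GBGB D=RWYO B=GBGB
After move 4 (U'): U=RYWO F=OYGB R=GBRW B=RWGB L=GBOY
After move 5 (R): R=RGWB U=RYWB F=OWGO D=RGYR B=OWYB
After move 6 (F): F=GOOW U=RYYB R=WGBB D=WRYR L=GROG
Query: R face = WGBB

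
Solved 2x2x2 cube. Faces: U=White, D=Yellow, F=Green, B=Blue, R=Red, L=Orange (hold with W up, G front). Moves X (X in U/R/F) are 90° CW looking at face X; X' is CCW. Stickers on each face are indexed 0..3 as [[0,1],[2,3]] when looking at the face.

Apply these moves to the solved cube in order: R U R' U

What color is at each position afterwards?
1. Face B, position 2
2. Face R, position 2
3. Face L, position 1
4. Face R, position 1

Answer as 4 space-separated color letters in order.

After move 1 (R): R=RRRR U=WGWG F=GYGY D=YBYB B=WBWB
After move 2 (U): U=WWGG F=RRGY R=WBRR B=OOWB L=GYOO
After move 3 (R'): R=BRWR U=WWGO F=RWGG D=YRYY B=BOBB
After move 4 (U): U=GWOW F=BRGG R=BOWR B=GYBB L=RWOO
Query 1: B[2] = B
Query 2: R[2] = W
Query 3: L[1] = W
Query 4: R[1] = O

Answer: B W W O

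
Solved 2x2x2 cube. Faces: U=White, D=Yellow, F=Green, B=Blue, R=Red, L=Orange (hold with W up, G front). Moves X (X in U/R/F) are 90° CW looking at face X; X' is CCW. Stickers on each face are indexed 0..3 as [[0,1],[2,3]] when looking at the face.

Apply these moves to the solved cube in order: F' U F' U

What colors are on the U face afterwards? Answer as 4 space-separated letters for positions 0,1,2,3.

Answer: B R Y W

Derivation:
After move 1 (F'): F=GGGG U=WWRR R=YRYR D=OOYY L=OWOW
After move 2 (U): U=RWRW F=YRGG R=BBYR B=OWBB L=GGOW
After move 3 (F'): F=RGYG U=RWBY R=OBOR D=GWYY L=GWOR
After move 4 (U): U=BRYW F=OBYG R=OWOR B=GWBB L=RGOR
Query: U face = BRYW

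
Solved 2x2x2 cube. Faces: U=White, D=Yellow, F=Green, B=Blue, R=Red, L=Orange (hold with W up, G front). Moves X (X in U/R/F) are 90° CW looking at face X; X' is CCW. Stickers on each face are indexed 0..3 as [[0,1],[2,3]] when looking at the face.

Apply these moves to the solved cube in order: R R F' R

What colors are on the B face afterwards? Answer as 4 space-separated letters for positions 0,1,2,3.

Answer: R B Y B

Derivation:
After move 1 (R): R=RRRR U=WGWG F=GYGY D=YBYB B=WBWB
After move 2 (R): R=RRRR U=WYWY F=GBGB D=YWYW B=GBGB
After move 3 (F'): F=BBGG U=WYRR R=WRYR D=OOYW L=OYOW
After move 4 (R): R=YWRR U=WBRG F=BOGW D=OGYG B=RBYB
Query: B face = RBYB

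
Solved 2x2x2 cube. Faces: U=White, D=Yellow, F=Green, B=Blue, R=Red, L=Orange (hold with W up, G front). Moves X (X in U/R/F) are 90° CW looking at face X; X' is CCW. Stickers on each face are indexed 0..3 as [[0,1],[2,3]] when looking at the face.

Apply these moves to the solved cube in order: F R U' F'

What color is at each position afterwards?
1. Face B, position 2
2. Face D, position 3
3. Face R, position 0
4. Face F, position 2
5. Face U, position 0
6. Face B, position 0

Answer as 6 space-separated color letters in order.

After move 1 (F): F=GGGG U=WWOO R=WRWR D=RRYY L=OYOY
After move 2 (R): R=WWRR U=WGOG F=GRGY D=RBYB B=OBWB
After move 3 (U'): U=GGWO F=OYGY R=GRRR B=WWWB L=OBOY
After move 4 (F'): F=YYOG U=GGGR R=BRRR D=BYYB L=OOOW
Query 1: B[2] = W
Query 2: D[3] = B
Query 3: R[0] = B
Query 4: F[2] = O
Query 5: U[0] = G
Query 6: B[0] = W

Answer: W B B O G W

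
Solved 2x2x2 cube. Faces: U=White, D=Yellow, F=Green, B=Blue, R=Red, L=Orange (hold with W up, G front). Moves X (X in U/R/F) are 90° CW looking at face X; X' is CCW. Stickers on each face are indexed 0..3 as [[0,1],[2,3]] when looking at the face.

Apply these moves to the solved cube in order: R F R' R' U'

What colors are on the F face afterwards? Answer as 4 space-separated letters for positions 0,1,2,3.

Answer: O Y Y W

Derivation:
After move 1 (R): R=RRRR U=WGWG F=GYGY D=YBYB B=WBWB
After move 2 (F): F=GGYY U=WGOO R=WRGR D=RRYB L=OYOB
After move 3 (R'): R=RRWG U=WWOW F=GGYO D=RGYY B=BBRB
After move 4 (R'): R=RGRW U=WROB F=GWYW D=RGYO B=YBGB
After move 5 (U'): U=RBWO F=OYYW R=GWRW B=RGGB L=YBOB
Query: F face = OYYW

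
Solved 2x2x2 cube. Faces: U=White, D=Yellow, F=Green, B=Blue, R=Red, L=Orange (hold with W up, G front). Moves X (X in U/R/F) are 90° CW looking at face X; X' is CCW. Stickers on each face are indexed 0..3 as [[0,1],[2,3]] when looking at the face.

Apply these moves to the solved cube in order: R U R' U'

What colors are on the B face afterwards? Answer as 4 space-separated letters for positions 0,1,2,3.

After move 1 (R): R=RRRR U=WGWG F=GYGY D=YBYB B=WBWB
After move 2 (U): U=WWGG F=RRGY R=WBRR B=OOWB L=GYOO
After move 3 (R'): R=BRWR U=WWGO F=RWGG D=YRYY B=BOBB
After move 4 (U'): U=WOWG F=GYGG R=RWWR B=BRBB L=BOOO
Query: B face = BRBB

Answer: B R B B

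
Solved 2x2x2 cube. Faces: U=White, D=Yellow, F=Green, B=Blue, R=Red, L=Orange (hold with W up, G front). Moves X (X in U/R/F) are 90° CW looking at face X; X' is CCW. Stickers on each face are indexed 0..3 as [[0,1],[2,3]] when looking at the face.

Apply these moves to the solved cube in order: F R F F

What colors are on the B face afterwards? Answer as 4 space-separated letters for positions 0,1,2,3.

Answer: O B W B

Derivation:
After move 1 (F): F=GGGG U=WWOO R=WRWR D=RRYY L=OYOY
After move 2 (R): R=WWRR U=WGOG F=GRGY D=RBYB B=OBWB
After move 3 (F): F=GGYR U=WGYY R=OWGR D=RWYB L=OROB
After move 4 (F): F=YGRG U=WGBR R=YWYR D=GOYB L=OROW
Query: B face = OBWB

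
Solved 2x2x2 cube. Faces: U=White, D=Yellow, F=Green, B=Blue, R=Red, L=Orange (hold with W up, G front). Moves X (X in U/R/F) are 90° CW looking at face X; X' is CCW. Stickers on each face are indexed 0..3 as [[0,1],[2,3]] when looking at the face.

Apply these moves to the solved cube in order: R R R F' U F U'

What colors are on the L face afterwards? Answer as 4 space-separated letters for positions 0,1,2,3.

Answer: O B O O

Derivation:
After move 1 (R): R=RRRR U=WGWG F=GYGY D=YBYB B=WBWB
After move 2 (R): R=RRRR U=WYWY F=GBGB D=YWYW B=GBGB
After move 3 (R): R=RRRR U=WBWB F=GWGW D=YGYG B=YBYB
After move 4 (F'): F=WWGG U=WBRR R=GRYR D=OOYG L=OBOW
After move 5 (U): U=RWRB F=GRGG R=YBYR B=OBYB L=WWOW
After move 6 (F): F=GGGR U=RWWW R=RBBR D=YYYG L=WOOO
After move 7 (U'): U=WWRW F=WOGR R=GGBR B=RBYB L=OBOO
Query: L face = OBOO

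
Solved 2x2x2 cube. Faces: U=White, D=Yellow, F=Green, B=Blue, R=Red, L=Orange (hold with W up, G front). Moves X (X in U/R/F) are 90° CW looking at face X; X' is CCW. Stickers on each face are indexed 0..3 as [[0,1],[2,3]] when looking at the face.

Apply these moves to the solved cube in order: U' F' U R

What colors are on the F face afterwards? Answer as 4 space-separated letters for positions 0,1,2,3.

After move 1 (U'): U=WWWW F=OOGG R=GGRR B=RRBB L=BBOO
After move 2 (F'): F=OGOG U=WWGR R=YGYR D=BOYY L=BWOW
After move 3 (U): U=GWRW F=YGOG R=RRYR B=BWBB L=OGOW
After move 4 (R): R=YRRR U=GGRG F=YOOY D=BBYB B=WWWB
Query: F face = YOOY

Answer: Y O O Y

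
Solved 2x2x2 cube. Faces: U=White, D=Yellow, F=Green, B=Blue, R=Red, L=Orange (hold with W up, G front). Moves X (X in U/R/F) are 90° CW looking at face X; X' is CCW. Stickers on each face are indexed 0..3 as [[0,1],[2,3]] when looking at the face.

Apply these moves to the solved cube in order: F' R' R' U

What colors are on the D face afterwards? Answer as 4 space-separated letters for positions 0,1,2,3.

Answer: O W Y R

Derivation:
After move 1 (F'): F=GGGG U=WWRR R=YRYR D=OOYY L=OWOW
After move 2 (R'): R=RRYY U=WBRB F=GWGR D=OGYG B=YBOB
After move 3 (R'): R=RYRY U=WORY F=GBGB D=OWYR B=GBGB
After move 4 (U): U=RWYO F=RYGB R=GBRY B=OWGB L=GBOW
Query: D face = OWYR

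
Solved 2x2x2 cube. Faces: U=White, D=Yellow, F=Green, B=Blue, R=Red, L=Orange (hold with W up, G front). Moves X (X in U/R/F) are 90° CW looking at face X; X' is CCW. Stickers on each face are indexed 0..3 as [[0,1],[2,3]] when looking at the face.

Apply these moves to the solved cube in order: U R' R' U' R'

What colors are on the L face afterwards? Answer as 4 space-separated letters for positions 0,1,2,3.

Answer: G O O O

Derivation:
After move 1 (U): U=WWWW F=RRGG R=BBRR B=OOBB L=GGOO
After move 2 (R'): R=BRBR U=WBWO F=RWGW D=YRYG B=YOYB
After move 3 (R'): R=RRBB U=WYWY F=RBGO D=YWYW B=GORB
After move 4 (U'): U=YYWW F=GGGO R=RBBB B=RRRB L=GOOO
After move 5 (R'): R=BBRB U=YRWR F=GYGW D=YGYO B=WRWB
Query: L face = GOOO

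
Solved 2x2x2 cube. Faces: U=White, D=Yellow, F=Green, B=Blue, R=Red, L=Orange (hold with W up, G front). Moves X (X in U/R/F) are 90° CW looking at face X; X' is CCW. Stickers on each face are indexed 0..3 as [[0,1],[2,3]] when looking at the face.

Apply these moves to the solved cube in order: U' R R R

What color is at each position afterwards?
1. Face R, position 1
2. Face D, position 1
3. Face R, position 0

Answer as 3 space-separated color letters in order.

Answer: R O G

Derivation:
After move 1 (U'): U=WWWW F=OOGG R=GGRR B=RRBB L=BBOO
After move 2 (R): R=RGRG U=WOWG F=OYGY D=YBYR B=WRWB
After move 3 (R): R=RRGG U=WYWY F=OBGR D=YWYW B=GROB
After move 4 (R): R=GRGR U=WBWR F=OWGW D=YOYG B=YRYB
Query 1: R[1] = R
Query 2: D[1] = O
Query 3: R[0] = G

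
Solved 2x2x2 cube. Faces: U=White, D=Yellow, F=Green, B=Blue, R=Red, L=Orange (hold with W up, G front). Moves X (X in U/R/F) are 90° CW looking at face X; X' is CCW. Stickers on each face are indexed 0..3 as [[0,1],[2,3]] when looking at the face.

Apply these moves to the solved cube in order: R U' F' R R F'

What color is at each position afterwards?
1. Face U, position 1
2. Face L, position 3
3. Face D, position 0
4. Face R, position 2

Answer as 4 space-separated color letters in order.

Answer: O G W B

Derivation:
After move 1 (R): R=RRRR U=WGWG F=GYGY D=YBYB B=WBWB
After move 2 (U'): U=GGWW F=OOGY R=GYRR B=RRWB L=WBOO
After move 3 (F'): F=OYOG U=GGGR R=BYYR D=BOYB L=WWOW
After move 4 (R): R=YBRY U=GYGG F=OOOB D=BWYR B=RRGB
After move 5 (R): R=RYYB U=GOGB F=OWOR D=BGYR B=GRYB
After move 6 (F'): F=WROO U=GORY R=GYBB D=WWYR L=WBOG
Query 1: U[1] = O
Query 2: L[3] = G
Query 3: D[0] = W
Query 4: R[2] = B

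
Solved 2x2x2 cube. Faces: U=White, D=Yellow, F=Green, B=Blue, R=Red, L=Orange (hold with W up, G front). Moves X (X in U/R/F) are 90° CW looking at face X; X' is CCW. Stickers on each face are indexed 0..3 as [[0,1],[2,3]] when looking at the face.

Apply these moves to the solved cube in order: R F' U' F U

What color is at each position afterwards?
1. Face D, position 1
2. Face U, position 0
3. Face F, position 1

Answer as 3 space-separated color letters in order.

After move 1 (R): R=RRRR U=WGWG F=GYGY D=YBYB B=WBWB
After move 2 (F'): F=YYGG U=WGRR R=BRYR D=OOYB L=OGOW
After move 3 (U'): U=GRWR F=OGGG R=YYYR B=BRWB L=WBOW
After move 4 (F): F=GOGG U=GRWB R=WYRR D=YYYB L=WOOO
After move 5 (U): U=WGBR F=WYGG R=BRRR B=WOWB L=GOOO
Query 1: D[1] = Y
Query 2: U[0] = W
Query 3: F[1] = Y

Answer: Y W Y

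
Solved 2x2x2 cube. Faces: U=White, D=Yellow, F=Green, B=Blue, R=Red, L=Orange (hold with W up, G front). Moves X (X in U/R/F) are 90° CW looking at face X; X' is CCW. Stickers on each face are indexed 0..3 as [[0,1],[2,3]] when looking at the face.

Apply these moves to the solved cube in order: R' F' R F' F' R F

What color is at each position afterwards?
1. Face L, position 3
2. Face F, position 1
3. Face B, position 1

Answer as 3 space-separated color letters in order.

After move 1 (R'): R=RRRR U=WBWB F=GWGW D=YGYG B=YBYB
After move 2 (F'): F=WWGG U=WBRR R=GRYR D=OOYG L=OBOW
After move 3 (R): R=YGRR U=WWRG F=WOGG D=OYYY B=RBBB
After move 4 (F'): F=OGWG U=WWYR R=YGOR D=BWYY L=OGOR
After move 5 (F'): F=GGOW U=WWYO R=WGBR D=GRYY L=OROY
After move 6 (R): R=BWRG U=WGYW F=GROY D=GBYR B=OBWB
After move 7 (F): F=OGYR U=WGYR R=YWWG D=RBYR L=OGOB
Query 1: L[3] = B
Query 2: F[1] = G
Query 3: B[1] = B

Answer: B G B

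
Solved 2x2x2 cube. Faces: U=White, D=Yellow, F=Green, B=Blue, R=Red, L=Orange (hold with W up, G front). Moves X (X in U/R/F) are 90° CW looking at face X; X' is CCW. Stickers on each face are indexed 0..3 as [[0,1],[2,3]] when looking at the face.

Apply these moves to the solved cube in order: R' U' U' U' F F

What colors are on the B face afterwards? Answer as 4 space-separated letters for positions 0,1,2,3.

After move 1 (R'): R=RRRR U=WBWB F=GWGW D=YGYG B=YBYB
After move 2 (U'): U=BBWW F=OOGW R=GWRR B=RRYB L=YBOO
After move 3 (U'): U=BWBW F=YBGW R=OORR B=GWYB L=RROO
After move 4 (U'): U=WWBB F=RRGW R=YBRR B=OOYB L=GWOO
After move 5 (F): F=GRWR U=WWOW R=BBBR D=RYYG L=GYOG
After move 6 (F): F=WGRR U=WWGY R=OBWR D=BBYG L=GROY
Query: B face = OOYB

Answer: O O Y B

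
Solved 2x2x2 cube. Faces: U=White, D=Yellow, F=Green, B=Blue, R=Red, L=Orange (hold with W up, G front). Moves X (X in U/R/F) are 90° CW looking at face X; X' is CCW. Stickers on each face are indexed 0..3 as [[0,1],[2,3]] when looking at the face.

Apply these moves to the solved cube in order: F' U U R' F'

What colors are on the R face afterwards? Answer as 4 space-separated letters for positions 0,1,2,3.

After move 1 (F'): F=GGGG U=WWRR R=YRYR D=OOYY L=OWOW
After move 2 (U): U=RWRW F=YRGG R=BBYR B=OWBB L=GGOW
After move 3 (U): U=RRWW F=BBGG R=OWYR B=GGBB L=YROW
After move 4 (R'): R=WROY U=RBWG F=BRGW D=OBYG B=YGOB
After move 5 (F'): F=RWBG U=RBWO R=BROY D=RWYG L=YGOW
Query: R face = BROY

Answer: B R O Y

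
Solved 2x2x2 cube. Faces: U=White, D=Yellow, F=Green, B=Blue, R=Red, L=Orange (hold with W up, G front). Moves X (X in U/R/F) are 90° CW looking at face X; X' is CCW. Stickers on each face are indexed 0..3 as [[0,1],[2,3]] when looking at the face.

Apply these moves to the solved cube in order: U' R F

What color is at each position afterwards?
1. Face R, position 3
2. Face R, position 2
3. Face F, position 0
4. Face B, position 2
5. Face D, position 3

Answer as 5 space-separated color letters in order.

After move 1 (U'): U=WWWW F=OOGG R=GGRR B=RRBB L=BBOO
After move 2 (R): R=RGRG U=WOWG F=OYGY D=YBYR B=WRWB
After move 3 (F): F=GOYY U=WOOB R=WGGG D=RRYR L=BYOB
Query 1: R[3] = G
Query 2: R[2] = G
Query 3: F[0] = G
Query 4: B[2] = W
Query 5: D[3] = R

Answer: G G G W R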